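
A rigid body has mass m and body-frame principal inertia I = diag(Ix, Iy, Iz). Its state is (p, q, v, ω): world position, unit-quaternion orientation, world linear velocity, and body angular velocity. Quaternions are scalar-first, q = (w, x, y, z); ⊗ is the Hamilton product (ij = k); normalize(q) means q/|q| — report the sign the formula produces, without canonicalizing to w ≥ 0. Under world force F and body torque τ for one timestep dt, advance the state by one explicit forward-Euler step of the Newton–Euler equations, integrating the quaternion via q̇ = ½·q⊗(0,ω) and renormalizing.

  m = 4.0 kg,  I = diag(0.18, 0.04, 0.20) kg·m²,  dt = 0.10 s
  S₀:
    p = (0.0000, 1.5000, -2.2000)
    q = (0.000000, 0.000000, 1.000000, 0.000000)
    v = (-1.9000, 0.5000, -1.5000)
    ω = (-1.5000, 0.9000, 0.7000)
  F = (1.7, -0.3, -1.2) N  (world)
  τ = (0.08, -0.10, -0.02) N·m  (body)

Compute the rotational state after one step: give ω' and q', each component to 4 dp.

gyro term ω×Iω = (0.1008, 0.0210, 0.1890)
(τ − ω×Iω)/I = (-0.1156, -3.0250, -1.0450)
ω' = ω + α·dt = (-1.5116, 0.5975, 0.5955)
Hamilton product q⊗(0,ω) = (-0.9000000, 0.7000000, 0.0000000, 1.5000000)
updated quaternion q' = (-0.0448, 0.0348, 0.9956, 0.0747)

ω' = (-1.5116, 0.5975, 0.5955)
q' = (-0.0448, 0.0348, 0.9956, 0.0747)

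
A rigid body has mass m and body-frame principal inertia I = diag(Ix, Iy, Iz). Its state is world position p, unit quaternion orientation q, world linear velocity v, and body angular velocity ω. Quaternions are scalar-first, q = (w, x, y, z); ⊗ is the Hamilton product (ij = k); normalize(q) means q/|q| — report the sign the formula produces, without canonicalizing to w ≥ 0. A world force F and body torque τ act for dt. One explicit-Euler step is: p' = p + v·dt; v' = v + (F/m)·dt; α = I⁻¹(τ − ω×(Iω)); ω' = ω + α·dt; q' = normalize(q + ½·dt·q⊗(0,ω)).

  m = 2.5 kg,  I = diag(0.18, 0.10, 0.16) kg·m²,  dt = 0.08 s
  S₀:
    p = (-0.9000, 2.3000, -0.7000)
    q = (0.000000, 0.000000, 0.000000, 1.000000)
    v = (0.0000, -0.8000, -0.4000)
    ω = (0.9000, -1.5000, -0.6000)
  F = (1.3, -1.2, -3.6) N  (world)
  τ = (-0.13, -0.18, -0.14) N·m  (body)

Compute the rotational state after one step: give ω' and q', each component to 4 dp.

ω' = (0.8182, -1.6354, -0.7240)
q' = (0.0239, 0.0598, 0.0359, 0.9973)

(τ − ω×Iω)/I = (-1.0222, -1.6920, -1.5500)
new body rate ω' = (0.8182, -1.6354, -0.7240)
q⊗(0,ω) = (0.6000000, 1.5000000, 0.9000000, 0.0000000)
updated quaternion q' = (0.0239, 0.0598, 0.0359, 0.9973)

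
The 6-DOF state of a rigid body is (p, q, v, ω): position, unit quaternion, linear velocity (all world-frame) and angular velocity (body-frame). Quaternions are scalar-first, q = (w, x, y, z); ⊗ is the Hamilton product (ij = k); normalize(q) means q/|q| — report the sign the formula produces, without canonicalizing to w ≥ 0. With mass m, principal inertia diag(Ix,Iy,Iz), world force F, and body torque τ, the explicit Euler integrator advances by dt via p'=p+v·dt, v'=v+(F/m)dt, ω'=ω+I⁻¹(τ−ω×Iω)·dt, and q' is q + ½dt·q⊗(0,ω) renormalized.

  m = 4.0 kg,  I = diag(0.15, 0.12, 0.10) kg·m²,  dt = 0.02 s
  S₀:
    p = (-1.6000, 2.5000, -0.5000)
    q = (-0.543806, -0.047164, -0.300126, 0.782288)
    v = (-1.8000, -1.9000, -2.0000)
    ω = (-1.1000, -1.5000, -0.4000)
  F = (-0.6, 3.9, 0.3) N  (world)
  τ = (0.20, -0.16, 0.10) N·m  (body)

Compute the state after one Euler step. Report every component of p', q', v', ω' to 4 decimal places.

p' = (-1.6360, 2.4620, -0.5400)
q' = (-0.5456, -0.0282, -0.3007, 0.7817)
v' = (-1.8030, -1.8805, -1.9985)
ω' = (-1.0717, -1.5303, -0.3701)

(τ − ω×Iω)/I = (1.4133, -1.5167, 1.4950)
new body rate ω' = (-1.0717, -1.5303, -0.3701)
2q̇ = q⊗(0,ω) = (-0.1891542, 1.8916690, -0.0636734, -0.0418702)
updated quaternion q' = (-0.5456, -0.0282, -0.3007, 0.7817)
a = F/m = (-0.1500, 0.9750, 0.0750)
new position p' = (-1.6360, 2.4620, -0.5400)
new velocity v' = (-1.8030, -1.8805, -1.9985)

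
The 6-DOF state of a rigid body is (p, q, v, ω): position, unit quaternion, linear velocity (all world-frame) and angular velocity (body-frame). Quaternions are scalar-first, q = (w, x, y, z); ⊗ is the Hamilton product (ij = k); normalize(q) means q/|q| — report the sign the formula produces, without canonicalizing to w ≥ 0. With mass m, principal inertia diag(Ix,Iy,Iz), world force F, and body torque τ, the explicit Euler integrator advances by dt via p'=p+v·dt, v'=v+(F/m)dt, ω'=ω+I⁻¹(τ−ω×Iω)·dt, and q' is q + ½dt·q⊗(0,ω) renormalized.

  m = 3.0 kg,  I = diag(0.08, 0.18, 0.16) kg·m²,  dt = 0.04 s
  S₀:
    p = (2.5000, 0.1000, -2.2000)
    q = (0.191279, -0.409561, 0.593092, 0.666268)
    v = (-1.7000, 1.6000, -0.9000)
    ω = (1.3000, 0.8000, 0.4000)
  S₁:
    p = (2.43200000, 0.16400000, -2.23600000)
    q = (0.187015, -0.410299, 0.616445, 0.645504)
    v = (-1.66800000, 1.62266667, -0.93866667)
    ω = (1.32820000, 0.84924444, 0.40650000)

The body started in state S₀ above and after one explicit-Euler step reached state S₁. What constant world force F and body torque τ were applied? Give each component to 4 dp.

F = (2.4000, 1.7000, -2.9000)
τ = (0.0500, 0.1800, 0.1300)

ω₁ − ω₀ = (0.02820000, 0.04924444, 0.00650000)
I·α + gyro = (0.0500, 0.1800, 0.1300)
Δv = v₁−v₀ = (0.03200000, 0.02266667, -0.03866667)
F = m·Δv/dt = (2.4000, 1.7000, -2.9000)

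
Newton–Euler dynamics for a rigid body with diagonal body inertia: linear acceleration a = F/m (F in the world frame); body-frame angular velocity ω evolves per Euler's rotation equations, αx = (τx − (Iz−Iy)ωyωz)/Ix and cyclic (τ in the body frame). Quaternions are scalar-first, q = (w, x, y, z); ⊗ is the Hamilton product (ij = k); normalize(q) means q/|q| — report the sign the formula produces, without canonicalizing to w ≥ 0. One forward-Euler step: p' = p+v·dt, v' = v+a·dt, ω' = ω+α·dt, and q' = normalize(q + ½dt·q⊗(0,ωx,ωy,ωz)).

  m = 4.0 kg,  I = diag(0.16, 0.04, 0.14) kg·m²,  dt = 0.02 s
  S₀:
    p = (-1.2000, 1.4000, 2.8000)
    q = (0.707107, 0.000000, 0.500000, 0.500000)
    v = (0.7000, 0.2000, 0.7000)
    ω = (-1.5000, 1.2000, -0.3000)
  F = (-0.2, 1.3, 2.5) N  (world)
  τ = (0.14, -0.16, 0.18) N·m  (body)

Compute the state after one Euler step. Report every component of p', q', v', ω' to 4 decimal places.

p' = (-1.1860, 1.4040, 2.8140)
q' = (0.7025, -0.0181, 0.5009, 0.5053)
v' = (0.6990, 0.2065, 0.7125)
ω' = (-1.4780, 1.1155, -0.3051)

(τ − ω×Iω)/I = (1.1000, -4.2250, -0.2571)
ω + α·dt = (-1.4780, 1.1155, -0.3051)
Hamilton product q⊗(0,ω) = (-0.4500000, -1.8106605, 0.0985284, 0.5378679)
updated quaternion q' = (0.7025, -0.0181, 0.5009, 0.5053)
a = F/m = (-0.0500, 0.3250, 0.6250)
p' = p + v·dt = (-1.1860, 1.4040, 2.8140)
v + (F/m)dt = (0.6990, 0.2065, 0.7125)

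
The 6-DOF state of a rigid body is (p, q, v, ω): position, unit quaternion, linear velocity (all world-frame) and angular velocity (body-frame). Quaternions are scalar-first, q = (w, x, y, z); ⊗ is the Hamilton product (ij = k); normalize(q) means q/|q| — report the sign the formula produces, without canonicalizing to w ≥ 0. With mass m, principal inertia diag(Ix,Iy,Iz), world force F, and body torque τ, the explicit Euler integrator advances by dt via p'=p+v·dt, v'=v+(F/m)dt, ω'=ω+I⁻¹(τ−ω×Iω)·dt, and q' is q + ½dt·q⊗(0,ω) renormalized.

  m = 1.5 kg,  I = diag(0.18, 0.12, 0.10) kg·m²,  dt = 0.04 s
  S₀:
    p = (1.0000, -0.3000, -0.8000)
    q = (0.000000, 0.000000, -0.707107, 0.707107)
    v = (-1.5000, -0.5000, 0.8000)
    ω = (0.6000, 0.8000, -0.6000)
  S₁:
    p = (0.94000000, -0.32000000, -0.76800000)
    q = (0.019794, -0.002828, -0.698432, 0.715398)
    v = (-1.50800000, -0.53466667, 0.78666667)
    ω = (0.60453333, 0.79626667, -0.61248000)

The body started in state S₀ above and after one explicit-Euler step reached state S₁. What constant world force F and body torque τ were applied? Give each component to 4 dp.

F = (-0.3000, -1.3000, -0.5000)
τ = (0.0300, -0.0400, -0.0600)

rate change Δω = (0.00453333, -0.00373333, -0.01248000)
I·α + gyro = (0.0300, -0.0400, -0.0600)
velocity change Δv = (-0.00800000, -0.03466667, -0.01333333)
applied force F = (-0.3000, -1.3000, -0.5000)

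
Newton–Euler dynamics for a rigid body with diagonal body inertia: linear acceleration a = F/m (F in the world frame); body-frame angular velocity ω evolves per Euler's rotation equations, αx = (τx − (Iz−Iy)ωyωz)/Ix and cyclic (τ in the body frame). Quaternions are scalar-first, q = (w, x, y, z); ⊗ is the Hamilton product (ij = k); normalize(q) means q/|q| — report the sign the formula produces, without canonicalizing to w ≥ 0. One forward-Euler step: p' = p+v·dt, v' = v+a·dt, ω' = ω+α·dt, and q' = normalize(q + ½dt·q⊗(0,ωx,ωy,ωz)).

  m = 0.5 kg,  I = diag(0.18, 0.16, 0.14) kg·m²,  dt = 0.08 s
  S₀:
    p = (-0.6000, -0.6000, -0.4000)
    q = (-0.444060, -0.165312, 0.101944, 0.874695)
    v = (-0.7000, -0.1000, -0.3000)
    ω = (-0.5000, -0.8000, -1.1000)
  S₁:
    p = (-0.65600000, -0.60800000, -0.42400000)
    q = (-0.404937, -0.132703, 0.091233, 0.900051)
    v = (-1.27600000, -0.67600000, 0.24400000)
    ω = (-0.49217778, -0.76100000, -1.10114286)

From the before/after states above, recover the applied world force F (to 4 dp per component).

F = (-3.6000, -3.6000, 3.4000)

Δv = v₁−v₀ = (-0.57600000, -0.57600000, 0.54400000)
F = m·Δv/dt = (-3.6000, -3.6000, 3.4000)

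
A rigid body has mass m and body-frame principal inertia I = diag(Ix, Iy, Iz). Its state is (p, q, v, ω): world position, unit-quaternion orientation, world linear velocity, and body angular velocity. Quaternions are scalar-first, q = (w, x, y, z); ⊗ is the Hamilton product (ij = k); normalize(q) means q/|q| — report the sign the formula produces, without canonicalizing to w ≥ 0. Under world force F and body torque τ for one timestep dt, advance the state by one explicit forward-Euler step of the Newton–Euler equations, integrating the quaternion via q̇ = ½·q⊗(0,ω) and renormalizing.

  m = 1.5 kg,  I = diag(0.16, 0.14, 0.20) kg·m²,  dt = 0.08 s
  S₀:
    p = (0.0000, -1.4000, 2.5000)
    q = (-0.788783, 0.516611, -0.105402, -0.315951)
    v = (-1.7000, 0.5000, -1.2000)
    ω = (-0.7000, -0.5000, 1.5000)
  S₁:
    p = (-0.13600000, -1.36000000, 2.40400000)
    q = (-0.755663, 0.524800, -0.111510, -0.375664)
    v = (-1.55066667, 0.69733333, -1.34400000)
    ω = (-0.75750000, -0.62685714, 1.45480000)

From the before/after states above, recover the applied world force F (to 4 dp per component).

v₁ − v₀ = (0.14933333, 0.19733333, -0.14400000)
m·(v₁−v₀)/dt = (2.8000, 3.7000, -2.7000)

F = (2.8000, 3.7000, -2.7000)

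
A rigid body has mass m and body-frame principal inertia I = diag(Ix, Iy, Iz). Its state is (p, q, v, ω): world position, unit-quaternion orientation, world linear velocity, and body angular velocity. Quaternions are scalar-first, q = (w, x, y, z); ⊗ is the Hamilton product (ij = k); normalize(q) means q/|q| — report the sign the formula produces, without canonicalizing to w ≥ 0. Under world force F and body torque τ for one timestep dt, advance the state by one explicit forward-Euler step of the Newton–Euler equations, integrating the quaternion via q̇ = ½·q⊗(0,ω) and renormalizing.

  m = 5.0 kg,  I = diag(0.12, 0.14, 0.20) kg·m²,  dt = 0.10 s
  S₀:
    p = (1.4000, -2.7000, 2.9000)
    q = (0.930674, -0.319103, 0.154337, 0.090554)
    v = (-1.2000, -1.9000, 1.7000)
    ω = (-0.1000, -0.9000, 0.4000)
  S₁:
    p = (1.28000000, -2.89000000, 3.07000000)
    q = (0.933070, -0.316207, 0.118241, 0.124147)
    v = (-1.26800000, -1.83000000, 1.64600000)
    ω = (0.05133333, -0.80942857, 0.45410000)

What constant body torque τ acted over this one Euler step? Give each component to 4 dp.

ω₁ − ω₀ = (0.15133333, 0.09057143, 0.05410000)
gyro term ω₀×Iω₀ = (-0.0216, 0.0032, 0.0018)
τ = I·(Δω/dt) + ω₀×(Iω₀) = (0.1600, 0.1300, 0.1100)

τ = (0.1600, 0.1300, 0.1100)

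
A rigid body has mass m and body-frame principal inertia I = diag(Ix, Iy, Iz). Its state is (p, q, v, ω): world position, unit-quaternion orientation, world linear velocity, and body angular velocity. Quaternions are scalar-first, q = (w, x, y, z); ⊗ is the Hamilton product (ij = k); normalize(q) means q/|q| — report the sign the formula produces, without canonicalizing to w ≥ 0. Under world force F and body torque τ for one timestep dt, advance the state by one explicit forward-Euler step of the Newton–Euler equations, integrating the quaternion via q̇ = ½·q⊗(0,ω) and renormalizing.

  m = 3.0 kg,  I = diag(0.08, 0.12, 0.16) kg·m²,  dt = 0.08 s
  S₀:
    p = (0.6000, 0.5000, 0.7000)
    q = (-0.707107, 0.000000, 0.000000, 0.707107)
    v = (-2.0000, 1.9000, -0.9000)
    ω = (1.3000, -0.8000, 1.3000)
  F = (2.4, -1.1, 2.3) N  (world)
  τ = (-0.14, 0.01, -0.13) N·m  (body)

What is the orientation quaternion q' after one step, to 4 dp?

q' = (-0.7415, -0.0141, 0.0592, 0.6682)

2q̇ = q⊗(0,ω) = (-0.9192391, -0.3535535, 1.4849247, -0.9192391)
q + ½dt·q⊗(0,ω), renormalized = (-0.7415, -0.0141, 0.0592, 0.6682)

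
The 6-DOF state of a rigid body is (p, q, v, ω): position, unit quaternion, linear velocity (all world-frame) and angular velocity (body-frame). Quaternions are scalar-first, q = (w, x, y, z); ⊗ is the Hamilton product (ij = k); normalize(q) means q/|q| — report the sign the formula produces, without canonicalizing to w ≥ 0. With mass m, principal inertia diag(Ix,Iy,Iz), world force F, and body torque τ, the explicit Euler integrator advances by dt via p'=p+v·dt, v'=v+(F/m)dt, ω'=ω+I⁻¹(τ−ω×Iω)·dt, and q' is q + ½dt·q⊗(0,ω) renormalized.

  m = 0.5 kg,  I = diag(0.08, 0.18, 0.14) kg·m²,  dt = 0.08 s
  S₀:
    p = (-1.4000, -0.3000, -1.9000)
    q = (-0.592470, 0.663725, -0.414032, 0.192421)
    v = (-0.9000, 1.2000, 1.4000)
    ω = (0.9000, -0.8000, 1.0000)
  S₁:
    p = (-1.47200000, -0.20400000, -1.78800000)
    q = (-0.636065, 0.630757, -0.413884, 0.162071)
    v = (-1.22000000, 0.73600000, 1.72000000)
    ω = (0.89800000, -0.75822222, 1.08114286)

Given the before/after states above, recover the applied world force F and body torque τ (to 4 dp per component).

rate change Δω = (-0.00200000, 0.04177778, 0.08114286)
gyro term ω₀×Iω₀ = (0.0320, -0.0540, -0.0720)
I·α + gyro = (0.0300, 0.0400, 0.0700)
Δv = v₁−v₀ = (-0.32000000, -0.46400000, 0.32000000)
m·(v₁−v₀)/dt = (-2.0000, -2.9000, 2.0000)

F = (-2.0000, -2.9000, 2.0000)
τ = (0.0300, 0.0400, 0.0700)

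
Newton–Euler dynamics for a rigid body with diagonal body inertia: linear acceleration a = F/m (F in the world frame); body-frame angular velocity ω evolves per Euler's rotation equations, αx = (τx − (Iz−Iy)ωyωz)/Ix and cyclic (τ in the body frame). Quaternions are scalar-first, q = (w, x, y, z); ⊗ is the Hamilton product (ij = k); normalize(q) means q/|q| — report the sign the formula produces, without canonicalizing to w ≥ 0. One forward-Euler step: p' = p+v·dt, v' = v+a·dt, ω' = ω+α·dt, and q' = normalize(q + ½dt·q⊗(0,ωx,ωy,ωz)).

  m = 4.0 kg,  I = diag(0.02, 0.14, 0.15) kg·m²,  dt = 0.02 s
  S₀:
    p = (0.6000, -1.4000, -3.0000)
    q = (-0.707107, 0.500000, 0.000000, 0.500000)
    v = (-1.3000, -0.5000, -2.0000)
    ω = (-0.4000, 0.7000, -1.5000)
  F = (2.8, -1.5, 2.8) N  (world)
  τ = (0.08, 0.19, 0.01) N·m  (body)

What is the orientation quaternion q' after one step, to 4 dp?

Hamilton product q⊗(0,ω) = (0.9500000, -0.0671572, 0.0550251, 1.4106605)
updated quaternion q' = (-0.6975, 0.4993, 0.0006, 0.5140)

q' = (-0.6975, 0.4993, 0.0006, 0.5140)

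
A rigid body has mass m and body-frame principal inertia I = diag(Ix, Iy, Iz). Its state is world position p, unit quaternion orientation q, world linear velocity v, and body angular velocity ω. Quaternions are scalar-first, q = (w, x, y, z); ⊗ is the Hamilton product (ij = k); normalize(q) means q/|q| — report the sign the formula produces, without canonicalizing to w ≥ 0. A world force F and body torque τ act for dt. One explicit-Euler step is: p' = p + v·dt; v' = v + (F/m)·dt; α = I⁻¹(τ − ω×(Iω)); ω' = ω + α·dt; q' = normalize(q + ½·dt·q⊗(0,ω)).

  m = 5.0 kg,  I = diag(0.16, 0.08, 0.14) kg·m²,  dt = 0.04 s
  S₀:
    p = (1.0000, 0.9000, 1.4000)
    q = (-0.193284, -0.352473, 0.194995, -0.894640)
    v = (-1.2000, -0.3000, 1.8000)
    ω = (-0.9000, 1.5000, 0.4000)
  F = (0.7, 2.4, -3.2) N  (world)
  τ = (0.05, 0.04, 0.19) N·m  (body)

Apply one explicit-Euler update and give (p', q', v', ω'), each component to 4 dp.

linear accel F/m = (0.1400, 0.4800, -0.6400)
p + v·dt = (0.9520, 0.8880, 1.4720)
new velocity v' = (-1.1944, -0.2808, 1.7744)
α = I⁻¹(τ − ω×Iω) = (0.0875, 0.5900, 0.5857)
ω' = ω + α·dt = (-0.8965, 1.5236, 0.4234)
Hamilton product q⊗(0,ω) = (-0.2518622, 1.5939136, 0.6562392, -0.4305276)
q' = normalize(q + ½dt·q⊗(0,ω)) = (-0.1982, -0.3204, 0.2080, -0.9027)

p' = (0.9520, 0.8880, 1.4720)
q' = (-0.1982, -0.3204, 0.2080, -0.9027)
v' = (-1.1944, -0.2808, 1.7744)
ω' = (-0.8965, 1.5236, 0.4234)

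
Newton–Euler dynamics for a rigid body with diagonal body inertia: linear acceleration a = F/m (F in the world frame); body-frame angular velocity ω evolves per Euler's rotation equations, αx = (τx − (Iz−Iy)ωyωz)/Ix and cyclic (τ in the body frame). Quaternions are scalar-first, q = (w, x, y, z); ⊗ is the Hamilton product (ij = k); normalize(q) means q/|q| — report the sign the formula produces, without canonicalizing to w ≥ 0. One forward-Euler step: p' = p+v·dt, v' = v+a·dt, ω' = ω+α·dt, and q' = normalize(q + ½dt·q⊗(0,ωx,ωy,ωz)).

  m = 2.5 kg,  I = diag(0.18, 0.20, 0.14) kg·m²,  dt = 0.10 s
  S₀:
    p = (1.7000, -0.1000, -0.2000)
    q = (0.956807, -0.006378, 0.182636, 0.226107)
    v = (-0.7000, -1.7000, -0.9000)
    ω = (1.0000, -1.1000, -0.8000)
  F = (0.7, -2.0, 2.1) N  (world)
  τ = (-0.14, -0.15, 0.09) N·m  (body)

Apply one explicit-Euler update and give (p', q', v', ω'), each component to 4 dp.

p' = (1.6300, -0.2700, -0.2900)
q' = (0.9728, 0.0464, 0.1406, 0.1784)
v' = (-0.6720, -1.7800, -0.8160)
ω' = (0.9516, -1.1590, -0.7200)

a = (0.2800, -0.8000, 0.8400)
new position p' = (1.6300, -0.2700, -0.2900)
v + (F/m)dt = (-0.6720, -1.7800, -0.8160)
gyro term ω×Iω = (-0.0528, -0.0320, -0.0220)
α = I⁻¹(τ − ω×Iω) = (-0.4844, -0.5900, 0.8000)
new body rate ω' = (0.9516, -1.1590, -0.7200)
Hamilton product q⊗(0,ω) = (0.3881632, 1.0594159, -0.8314831, -0.9410658)
q + ½dt·q⊗(0,ω), renormalized = (0.9728, 0.0464, 0.1406, 0.1784)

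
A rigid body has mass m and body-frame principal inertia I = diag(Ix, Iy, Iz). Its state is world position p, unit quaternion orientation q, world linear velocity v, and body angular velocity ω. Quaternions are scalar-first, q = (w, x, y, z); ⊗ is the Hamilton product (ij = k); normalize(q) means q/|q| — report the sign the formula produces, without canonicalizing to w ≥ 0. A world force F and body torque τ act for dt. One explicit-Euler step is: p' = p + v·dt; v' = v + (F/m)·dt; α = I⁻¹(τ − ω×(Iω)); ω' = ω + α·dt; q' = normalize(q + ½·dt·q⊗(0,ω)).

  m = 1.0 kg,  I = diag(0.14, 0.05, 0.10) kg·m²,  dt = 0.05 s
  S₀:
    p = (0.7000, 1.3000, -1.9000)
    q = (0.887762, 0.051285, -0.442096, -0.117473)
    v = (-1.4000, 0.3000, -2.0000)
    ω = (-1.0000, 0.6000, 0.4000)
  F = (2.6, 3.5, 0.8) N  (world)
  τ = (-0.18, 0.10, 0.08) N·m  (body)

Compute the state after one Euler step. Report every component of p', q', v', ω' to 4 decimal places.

a = F/m = (2.6000, 3.5000, 0.8000)
p' = p + v·dt = (0.6300, 1.3150, -2.0000)
v' = v + a·dt = (-1.2700, 0.4750, -1.9600)
(τ − ω×Iω)/I = (-1.3714, 2.3200, 0.2600)
ω + α·dt = (-1.0686, 0.7160, 0.4130)
2q̇ = q⊗(0,ω) = (0.3635318, -0.9941166, 0.6296162, -0.0562202)
q' = normalize(q + ½dt·q⊗(0,ω)) = (0.8964, 0.0264, -0.4262, -0.1188)

p' = (0.6300, 1.3150, -2.0000)
q' = (0.8964, 0.0264, -0.4262, -0.1188)
v' = (-1.2700, 0.4750, -1.9600)
ω' = (-1.0686, 0.7160, 0.4130)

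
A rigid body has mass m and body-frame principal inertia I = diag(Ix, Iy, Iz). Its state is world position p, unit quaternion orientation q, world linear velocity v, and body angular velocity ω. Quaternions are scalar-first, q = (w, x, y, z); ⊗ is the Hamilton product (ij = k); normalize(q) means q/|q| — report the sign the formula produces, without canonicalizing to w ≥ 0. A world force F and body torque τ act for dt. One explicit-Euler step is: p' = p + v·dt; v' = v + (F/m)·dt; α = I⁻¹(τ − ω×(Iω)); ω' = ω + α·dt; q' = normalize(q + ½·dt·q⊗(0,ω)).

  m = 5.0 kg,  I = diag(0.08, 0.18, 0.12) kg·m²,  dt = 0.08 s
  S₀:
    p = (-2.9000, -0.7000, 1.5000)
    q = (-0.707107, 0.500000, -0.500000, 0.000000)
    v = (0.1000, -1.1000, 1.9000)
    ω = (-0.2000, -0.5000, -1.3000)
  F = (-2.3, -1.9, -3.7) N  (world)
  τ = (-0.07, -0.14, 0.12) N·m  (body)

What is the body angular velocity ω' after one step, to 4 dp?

ω' = (-0.2310, -0.5576, -1.2267)

angular accel α = (-0.3875, -0.7200, 0.9167)
ω + α·dt = (-0.2310, -0.5576, -1.2267)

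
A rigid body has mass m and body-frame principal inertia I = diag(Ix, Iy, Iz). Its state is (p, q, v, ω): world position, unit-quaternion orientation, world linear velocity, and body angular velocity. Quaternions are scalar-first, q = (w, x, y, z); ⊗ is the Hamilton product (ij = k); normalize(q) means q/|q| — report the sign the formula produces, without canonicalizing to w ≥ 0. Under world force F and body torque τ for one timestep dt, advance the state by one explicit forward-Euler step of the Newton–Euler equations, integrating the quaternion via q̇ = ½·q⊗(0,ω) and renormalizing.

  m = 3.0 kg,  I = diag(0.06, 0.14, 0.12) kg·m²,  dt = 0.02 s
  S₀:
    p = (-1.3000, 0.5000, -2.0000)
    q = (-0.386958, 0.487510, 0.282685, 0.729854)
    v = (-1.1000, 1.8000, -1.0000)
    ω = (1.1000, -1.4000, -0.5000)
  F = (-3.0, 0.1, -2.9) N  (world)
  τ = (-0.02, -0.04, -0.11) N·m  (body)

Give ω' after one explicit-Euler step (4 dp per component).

ω' = (1.0980, -1.4104, -0.4978)

α = I⁻¹(τ − ω×Iω) = (-0.1000, -0.5214, 0.1100)
new body rate ω' = (1.0980, -1.4104, -0.4978)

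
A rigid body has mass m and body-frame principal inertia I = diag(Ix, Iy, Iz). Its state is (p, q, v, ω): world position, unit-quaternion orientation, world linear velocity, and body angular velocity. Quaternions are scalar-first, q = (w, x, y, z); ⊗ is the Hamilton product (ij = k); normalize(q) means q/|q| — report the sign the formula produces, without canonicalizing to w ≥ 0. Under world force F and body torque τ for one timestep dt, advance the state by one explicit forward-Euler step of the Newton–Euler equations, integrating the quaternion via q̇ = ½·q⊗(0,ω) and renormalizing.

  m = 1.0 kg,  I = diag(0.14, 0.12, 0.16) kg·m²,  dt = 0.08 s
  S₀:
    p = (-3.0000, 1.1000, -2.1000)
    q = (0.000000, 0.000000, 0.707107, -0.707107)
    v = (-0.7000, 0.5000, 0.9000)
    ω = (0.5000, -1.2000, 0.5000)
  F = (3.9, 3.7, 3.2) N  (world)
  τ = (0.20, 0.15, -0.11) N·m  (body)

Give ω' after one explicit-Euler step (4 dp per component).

precession coupling ω×(Iω) = (-0.0240, -0.0050, 0.0120)
angular accel α = (1.6000, 1.2917, -0.7625)
ω + α·dt = (0.6280, -1.0967, 0.4390)

ω' = (0.6280, -1.0967, 0.4390)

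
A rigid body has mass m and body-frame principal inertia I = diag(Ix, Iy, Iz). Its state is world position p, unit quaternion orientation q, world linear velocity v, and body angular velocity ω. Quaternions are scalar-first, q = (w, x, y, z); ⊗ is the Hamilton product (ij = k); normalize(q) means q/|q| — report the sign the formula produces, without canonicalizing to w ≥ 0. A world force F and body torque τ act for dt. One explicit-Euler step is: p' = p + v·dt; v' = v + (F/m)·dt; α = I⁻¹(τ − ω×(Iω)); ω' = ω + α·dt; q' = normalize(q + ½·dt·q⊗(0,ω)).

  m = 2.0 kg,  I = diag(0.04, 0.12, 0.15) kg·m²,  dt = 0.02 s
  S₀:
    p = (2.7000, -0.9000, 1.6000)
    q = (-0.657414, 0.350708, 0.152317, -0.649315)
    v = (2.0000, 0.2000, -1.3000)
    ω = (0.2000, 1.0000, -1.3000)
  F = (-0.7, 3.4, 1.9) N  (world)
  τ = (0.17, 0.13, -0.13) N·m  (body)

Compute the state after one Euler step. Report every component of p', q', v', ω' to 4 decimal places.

p' = (2.7400, -0.8960, 1.5740)
q' = (-0.6680, 0.3539, 0.1490, -0.6375)
v' = (1.9930, 0.2340, -1.2810)
ω' = (0.3045, 1.0169, -1.3195)

p + v·dt = (2.7400, -0.8960, 1.5740)
new velocity v' = (1.9930, 0.2340, -1.2810)
precession coupling ω×(Iω) = (-0.0390, 0.0286, 0.0160)
angular accel α = (5.2250, 0.8450, -0.9733)
new body rate ω' = (0.3045, 1.0169, -1.3195)
q⊗(0,ω) = (-1.0665681, 0.3198201, -0.3313566, 1.1748828)
updated quaternion q' = (-0.6680, 0.3539, 0.1490, -0.6375)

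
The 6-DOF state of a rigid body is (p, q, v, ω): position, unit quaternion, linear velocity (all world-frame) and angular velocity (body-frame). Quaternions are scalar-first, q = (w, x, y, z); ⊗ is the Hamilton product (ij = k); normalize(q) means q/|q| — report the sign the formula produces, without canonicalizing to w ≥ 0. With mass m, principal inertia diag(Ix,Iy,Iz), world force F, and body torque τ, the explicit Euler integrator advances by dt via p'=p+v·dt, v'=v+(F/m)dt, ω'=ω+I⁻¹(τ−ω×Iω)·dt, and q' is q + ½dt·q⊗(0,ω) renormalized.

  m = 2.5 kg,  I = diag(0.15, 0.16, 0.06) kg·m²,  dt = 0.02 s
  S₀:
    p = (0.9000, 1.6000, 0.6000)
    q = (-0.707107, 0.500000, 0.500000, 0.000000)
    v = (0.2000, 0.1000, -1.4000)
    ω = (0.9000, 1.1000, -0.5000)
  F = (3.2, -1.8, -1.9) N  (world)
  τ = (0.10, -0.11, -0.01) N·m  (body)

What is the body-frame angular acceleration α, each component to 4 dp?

gyro term ω×Iω = (0.0550, -0.0405, 0.0099)
angular accel α = (0.3000, -0.4344, -0.3317)

α = (0.3000, -0.4344, -0.3317)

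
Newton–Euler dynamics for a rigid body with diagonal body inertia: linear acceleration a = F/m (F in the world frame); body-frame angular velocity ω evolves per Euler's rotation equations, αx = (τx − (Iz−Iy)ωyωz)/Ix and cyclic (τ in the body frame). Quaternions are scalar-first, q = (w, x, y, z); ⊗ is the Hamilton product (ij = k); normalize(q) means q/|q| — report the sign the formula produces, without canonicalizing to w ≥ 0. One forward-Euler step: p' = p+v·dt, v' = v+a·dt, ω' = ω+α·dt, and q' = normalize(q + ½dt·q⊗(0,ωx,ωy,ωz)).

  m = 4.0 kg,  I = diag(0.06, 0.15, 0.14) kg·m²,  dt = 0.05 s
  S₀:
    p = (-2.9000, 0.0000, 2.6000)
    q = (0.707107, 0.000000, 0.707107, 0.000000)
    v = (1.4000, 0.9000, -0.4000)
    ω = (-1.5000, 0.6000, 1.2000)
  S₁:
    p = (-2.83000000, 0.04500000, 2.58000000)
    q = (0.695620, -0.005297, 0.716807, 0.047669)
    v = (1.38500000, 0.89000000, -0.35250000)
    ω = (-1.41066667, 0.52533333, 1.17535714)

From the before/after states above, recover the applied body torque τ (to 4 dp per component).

τ = (0.1000, -0.0800, -0.1500)

ω₁ − ω₀ = (0.08933333, -0.07466667, -0.02464286)
precession coupling = (-0.0072, 0.1440, -0.0810)
τ = I·(Δω/dt) + ω₀×(Iω₀) = (0.1000, -0.0800, -0.1500)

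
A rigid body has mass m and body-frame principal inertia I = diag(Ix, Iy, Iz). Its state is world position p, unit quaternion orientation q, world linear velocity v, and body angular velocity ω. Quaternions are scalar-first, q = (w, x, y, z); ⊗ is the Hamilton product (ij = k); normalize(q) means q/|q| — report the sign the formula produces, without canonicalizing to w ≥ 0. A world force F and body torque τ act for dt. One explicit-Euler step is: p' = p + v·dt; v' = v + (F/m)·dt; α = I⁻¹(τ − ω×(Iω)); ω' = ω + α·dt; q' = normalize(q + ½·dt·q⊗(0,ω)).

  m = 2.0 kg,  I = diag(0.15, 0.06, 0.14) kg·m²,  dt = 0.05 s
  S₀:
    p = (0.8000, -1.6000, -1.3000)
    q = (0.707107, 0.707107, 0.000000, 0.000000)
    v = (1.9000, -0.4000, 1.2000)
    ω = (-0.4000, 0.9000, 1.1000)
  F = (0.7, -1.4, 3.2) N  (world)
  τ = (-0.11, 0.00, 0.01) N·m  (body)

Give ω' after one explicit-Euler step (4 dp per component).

ω' = (-0.4631, 0.9037, 1.0920)

ω×(Iω) gyroscopic = (0.0792, -0.0044, 0.0324)
α = I⁻¹(τ − ω×Iω) = (-1.2613, 0.0733, -0.1600)
ω + α·dt = (-0.4631, 0.9037, 1.0920)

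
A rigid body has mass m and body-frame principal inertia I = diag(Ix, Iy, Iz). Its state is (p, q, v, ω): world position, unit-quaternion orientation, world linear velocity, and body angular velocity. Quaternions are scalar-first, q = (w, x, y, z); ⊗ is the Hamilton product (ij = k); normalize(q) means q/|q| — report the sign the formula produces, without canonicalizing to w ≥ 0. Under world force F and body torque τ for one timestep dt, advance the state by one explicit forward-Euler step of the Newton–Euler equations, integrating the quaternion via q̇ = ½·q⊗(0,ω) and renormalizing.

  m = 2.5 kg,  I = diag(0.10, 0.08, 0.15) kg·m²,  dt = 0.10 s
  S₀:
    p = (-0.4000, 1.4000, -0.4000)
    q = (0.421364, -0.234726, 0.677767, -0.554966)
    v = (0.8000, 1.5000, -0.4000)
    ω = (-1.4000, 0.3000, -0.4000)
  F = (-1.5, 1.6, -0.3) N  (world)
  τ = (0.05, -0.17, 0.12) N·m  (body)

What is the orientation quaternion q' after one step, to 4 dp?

q' = (0.3826, -0.2687, 0.7163, -0.5180)

q⊗(0,ω) = (-0.7539329, -0.6945266, 0.8094712, 0.7099104)
q' = normalize(q + ½dt·q⊗(0,ω)) = (0.3826, -0.2687, 0.7163, -0.5180)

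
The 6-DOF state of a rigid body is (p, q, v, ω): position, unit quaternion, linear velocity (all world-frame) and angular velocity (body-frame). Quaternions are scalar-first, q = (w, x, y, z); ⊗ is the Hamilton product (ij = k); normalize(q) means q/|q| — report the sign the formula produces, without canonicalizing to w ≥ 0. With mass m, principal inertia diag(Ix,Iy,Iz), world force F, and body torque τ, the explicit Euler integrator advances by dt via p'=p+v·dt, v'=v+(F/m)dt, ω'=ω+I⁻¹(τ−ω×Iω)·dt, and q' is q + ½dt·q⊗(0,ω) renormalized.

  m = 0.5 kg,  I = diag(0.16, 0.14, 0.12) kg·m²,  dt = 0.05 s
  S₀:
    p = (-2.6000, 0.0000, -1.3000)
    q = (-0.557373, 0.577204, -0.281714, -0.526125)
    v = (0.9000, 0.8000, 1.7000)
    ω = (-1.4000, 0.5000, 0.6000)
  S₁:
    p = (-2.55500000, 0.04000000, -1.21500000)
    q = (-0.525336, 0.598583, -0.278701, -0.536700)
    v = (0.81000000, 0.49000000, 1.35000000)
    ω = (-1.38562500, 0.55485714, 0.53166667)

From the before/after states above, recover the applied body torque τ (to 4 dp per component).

τ = (0.0400, 0.1200, -0.1500)

ω₁ − ω₀ = (0.01437500, 0.05485714, -0.06833333)
precession coupling = (-0.0060, -0.0336, 0.0140)
τ = I·(Δω/dt) + ω₀×(Iω₀) = (0.0400, 0.1200, -0.1500)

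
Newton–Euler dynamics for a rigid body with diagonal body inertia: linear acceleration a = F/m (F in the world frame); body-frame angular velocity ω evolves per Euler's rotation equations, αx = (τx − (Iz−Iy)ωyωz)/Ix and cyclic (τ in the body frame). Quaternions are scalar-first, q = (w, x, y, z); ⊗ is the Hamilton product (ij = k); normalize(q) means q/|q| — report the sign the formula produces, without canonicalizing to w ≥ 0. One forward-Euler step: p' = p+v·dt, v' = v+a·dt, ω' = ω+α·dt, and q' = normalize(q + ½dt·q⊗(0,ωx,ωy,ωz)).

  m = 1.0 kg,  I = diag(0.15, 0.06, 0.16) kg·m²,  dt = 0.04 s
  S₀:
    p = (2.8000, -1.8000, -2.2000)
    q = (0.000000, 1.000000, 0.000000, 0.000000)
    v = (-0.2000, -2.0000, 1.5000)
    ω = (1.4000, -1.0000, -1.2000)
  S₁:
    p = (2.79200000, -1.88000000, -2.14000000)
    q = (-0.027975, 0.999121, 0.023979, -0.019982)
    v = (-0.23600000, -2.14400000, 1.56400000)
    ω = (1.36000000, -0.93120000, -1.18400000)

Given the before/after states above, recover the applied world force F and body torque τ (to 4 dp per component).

F = (-0.9000, -3.6000, 1.6000)
τ = (-0.0300, 0.1200, 0.1900)

rate change Δω = (-0.04000000, 0.06880000, 0.01600000)
gyro term ω₀×Iω₀ = (0.1200, 0.0168, 0.1260)
I·α + gyro = (-0.0300, 0.1200, 0.1900)
Δv = v₁−v₀ = (-0.03600000, -0.14400000, 0.06400000)
F = m·Δv/dt = (-0.9000, -3.6000, 1.6000)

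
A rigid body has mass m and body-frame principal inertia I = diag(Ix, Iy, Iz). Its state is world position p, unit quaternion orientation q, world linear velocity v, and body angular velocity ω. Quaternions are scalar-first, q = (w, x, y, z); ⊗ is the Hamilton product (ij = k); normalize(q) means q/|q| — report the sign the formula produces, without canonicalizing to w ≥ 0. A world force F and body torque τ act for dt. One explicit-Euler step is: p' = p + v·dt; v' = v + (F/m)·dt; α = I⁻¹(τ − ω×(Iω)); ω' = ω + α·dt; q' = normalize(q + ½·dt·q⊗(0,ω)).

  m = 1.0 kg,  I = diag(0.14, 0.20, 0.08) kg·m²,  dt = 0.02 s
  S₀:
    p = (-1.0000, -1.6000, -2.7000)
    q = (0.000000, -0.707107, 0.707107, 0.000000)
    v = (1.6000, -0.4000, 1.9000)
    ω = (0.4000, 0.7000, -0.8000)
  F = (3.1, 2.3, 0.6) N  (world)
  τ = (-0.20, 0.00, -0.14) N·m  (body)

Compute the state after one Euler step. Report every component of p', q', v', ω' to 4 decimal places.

new position p' = (-0.9680, -1.6080, -2.6620)
new velocity v' = (1.6620, -0.3540, 1.9120)
(τ − ω×Iω)/I = (-1.9086, 0.0960, -1.9600)
ω + α·dt = (0.3618, 0.7019, -0.8392)
q⊗(0,ω) = (-0.2121321, -0.5656856, -0.5656856, -0.7778177)
q' = normalize(q + ½dt·q⊗(0,ω)) = (-0.0021, -0.7127, 0.7014, -0.0078)

p' = (-0.9680, -1.6080, -2.6620)
q' = (-0.0021, -0.7127, 0.7014, -0.0078)
v' = (1.6620, -0.3540, 1.9120)
ω' = (0.3618, 0.7019, -0.8392)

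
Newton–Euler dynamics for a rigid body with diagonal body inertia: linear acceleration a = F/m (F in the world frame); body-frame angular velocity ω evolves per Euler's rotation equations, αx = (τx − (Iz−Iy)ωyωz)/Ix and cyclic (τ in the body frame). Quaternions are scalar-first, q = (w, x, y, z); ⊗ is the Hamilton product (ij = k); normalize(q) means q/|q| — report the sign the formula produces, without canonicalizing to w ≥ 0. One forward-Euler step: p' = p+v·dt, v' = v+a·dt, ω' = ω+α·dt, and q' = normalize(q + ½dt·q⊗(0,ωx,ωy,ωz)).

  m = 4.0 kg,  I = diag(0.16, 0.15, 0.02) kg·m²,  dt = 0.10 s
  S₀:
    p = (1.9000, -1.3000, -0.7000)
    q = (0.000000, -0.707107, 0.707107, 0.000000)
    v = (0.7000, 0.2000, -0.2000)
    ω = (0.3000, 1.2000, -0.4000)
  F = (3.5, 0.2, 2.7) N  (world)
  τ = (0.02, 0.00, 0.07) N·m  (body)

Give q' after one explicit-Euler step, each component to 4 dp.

q' = (-0.0318, -0.7197, 0.6915, -0.0529)

Hamilton product q⊗(0,ω) = (-0.6363963, -0.2828428, -0.2828428, -1.0606605)
q' = normalize(q + ½dt·q⊗(0,ω)) = (-0.0318, -0.7197, 0.6915, -0.0529)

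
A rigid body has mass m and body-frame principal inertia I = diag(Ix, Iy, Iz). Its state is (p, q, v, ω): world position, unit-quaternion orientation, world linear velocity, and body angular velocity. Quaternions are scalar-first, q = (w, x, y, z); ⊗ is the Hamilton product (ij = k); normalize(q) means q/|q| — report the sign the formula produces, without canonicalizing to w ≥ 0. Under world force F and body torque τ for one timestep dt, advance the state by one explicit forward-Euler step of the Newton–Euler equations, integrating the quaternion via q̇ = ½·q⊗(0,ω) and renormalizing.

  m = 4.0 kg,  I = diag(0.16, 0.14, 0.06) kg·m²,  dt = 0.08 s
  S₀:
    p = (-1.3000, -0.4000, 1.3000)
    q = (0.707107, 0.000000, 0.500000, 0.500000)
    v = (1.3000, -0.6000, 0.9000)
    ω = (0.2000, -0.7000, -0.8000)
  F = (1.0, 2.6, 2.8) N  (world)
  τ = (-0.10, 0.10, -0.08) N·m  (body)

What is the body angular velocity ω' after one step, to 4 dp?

precession coupling ω×(Iω) = (-0.0448, -0.0160, 0.0028)
angular accel α = (-0.3450, 0.8286, -1.3800)
ω + α·dt = (0.1724, -0.6337, -0.9104)

ω' = (0.1724, -0.6337, -0.9104)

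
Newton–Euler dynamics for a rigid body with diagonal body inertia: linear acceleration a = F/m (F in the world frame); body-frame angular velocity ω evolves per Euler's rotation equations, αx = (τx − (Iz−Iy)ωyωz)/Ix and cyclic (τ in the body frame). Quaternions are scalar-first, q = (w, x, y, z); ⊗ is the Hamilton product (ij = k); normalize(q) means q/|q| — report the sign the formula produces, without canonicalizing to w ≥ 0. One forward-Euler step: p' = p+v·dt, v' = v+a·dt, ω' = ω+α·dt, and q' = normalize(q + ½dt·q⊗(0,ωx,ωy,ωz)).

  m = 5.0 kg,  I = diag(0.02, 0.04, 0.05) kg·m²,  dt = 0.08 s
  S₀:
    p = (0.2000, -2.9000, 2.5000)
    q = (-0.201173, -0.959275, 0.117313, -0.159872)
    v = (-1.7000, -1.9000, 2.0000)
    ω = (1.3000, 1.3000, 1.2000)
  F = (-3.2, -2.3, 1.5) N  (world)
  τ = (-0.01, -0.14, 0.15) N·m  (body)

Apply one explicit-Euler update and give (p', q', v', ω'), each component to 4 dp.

p' = (0.0640, -3.0520, 2.6600)
q' = (-0.1491, -0.9521, 0.1440, -0.2246)
v' = (-1.7512, -1.9368, 2.0240)
ω' = (1.1976, 1.1136, 1.3859)

gyro term ω×Iω = (0.0156, -0.0468, 0.0338)
(τ − ω×Iω)/I = (-1.2800, -2.3300, 2.3240)
ω + α·dt = (1.1976, 1.1136, 1.3859)
q⊗(0,ω) = (1.2863970, 0.0870843, 0.6817715, -1.6409720)
q + ½dt·q⊗(0,ω), renormalized = (-0.1491, -0.9521, 0.1440, -0.2246)
p + v·dt = (0.0640, -3.0520, 2.6600)
v + (F/m)dt = (-1.7512, -1.9368, 2.0240)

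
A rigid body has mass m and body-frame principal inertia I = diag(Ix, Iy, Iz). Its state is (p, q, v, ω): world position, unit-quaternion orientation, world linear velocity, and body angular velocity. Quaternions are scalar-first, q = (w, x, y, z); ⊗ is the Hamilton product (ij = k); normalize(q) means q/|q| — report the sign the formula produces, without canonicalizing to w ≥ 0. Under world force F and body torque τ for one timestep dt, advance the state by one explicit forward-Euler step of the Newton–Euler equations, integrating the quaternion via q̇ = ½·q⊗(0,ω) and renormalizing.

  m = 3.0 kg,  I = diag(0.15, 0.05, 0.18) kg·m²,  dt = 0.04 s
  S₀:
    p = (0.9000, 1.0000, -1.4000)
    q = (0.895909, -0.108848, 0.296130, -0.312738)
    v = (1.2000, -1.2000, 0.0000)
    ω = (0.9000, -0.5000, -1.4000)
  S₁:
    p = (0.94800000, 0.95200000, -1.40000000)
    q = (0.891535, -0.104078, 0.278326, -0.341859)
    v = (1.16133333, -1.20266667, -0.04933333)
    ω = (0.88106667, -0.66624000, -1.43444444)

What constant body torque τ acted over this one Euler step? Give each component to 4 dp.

ω₁ − ω₀ = (-0.01893333, -0.16624000, -0.03444444)
applied torque τ = (0.0200, -0.1700, -0.1100)

τ = (0.0200, -0.1700, -0.1100)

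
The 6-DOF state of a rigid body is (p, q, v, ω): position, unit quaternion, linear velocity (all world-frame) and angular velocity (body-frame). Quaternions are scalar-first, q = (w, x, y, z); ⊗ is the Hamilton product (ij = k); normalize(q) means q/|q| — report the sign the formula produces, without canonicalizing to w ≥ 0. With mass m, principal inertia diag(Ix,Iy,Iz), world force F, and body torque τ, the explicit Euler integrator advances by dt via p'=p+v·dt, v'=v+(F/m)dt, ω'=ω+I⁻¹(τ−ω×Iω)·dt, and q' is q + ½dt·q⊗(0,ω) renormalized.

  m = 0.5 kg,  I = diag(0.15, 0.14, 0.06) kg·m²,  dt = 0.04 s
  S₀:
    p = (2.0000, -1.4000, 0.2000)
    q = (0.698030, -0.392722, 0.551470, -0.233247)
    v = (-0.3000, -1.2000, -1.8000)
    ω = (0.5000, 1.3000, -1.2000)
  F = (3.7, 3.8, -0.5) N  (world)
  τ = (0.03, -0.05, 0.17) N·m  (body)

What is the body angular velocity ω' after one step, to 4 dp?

precession coupling ω×(Iω) = (0.1248, -0.0540, -0.0065)
angular accel α = (-0.6320, 0.0286, 2.9417)
new body rate ω' = (0.4747, 1.3011, -1.0823)

ω' = (0.4747, 1.3011, -1.0823)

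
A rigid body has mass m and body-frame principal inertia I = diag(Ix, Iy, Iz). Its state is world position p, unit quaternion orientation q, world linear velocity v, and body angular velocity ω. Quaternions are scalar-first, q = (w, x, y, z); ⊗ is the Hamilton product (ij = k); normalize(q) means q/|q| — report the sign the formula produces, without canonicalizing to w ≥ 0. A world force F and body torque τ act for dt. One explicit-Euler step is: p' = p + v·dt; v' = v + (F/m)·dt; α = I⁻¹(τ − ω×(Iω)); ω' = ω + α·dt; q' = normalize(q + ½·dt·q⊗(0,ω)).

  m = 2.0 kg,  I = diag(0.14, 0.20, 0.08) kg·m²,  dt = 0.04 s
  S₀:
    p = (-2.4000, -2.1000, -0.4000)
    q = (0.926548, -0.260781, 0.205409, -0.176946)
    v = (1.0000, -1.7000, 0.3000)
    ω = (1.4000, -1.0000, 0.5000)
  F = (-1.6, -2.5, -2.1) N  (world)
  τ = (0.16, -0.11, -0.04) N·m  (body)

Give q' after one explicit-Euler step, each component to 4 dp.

q⊗(0,ω) = (0.6589754, 1.2229257, -1.0438819, 0.4364824)
updated quaternion q' = (0.9391, -0.2362, 0.1844, -0.1681)

q' = (0.9391, -0.2362, 0.1844, -0.1681)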